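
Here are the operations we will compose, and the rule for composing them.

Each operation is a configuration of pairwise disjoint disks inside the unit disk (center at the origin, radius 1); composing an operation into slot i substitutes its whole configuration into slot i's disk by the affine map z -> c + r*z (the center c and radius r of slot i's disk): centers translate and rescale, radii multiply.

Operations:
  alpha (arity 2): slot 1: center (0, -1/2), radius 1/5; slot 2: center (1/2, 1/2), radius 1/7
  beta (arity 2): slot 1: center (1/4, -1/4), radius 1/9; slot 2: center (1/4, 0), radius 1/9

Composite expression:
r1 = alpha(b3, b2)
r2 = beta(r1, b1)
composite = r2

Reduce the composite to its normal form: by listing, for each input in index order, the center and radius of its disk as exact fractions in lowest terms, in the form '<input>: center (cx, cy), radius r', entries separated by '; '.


Affine substitution under beta: radii multiply and b-centers shift.
input b3: composing its 2 substitution steps yields center (1/4, -11/36), radius 1/45
input b2: composing its 2 substitution steps yields center (11/36, -7/36), radius 1/63
input b1: composing its 1 substitution step yields center (1/4, 0), radius 1/9

b1: center (1/4, 0), radius 1/9; b2: center (11/36, -7/36), radius 1/63; b3: center (1/4, -11/36), radius 1/45


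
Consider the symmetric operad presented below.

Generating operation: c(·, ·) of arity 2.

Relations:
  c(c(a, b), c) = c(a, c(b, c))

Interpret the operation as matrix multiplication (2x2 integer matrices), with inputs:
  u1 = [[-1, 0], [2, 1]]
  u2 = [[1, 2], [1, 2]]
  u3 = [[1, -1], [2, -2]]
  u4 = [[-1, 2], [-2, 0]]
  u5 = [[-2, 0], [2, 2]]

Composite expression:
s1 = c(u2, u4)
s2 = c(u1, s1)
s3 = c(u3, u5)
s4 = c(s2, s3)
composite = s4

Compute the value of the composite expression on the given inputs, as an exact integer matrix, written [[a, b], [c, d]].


c(u2, u4) = [[-5, 2], [-5, 2]]
c(u1, c(u2, u4)) = [[5, -2], [-15, 6]]
c(u3, u5) = [[-4, -2], [-8, -4]]
c(c(u1, c(u2, u4)), c(u3, u5)) = [[-4, -2], [12, 6]]

[[-4, -2], [12, 6]]


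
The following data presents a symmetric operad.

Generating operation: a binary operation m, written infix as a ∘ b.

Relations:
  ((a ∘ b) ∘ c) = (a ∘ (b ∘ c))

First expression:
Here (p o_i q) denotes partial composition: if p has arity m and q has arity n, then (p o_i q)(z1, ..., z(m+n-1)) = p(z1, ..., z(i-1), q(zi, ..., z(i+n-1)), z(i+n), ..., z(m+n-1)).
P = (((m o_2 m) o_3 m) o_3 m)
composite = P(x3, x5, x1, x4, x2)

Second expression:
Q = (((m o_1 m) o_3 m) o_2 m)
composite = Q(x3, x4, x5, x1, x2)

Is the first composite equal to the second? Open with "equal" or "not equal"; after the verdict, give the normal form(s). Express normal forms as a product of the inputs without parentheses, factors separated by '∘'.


not equal; first: x3 ∘ x5 ∘ x1 ∘ x4 ∘ x2; second: x3 ∘ x4 ∘ x5 ∘ x1 ∘ x2


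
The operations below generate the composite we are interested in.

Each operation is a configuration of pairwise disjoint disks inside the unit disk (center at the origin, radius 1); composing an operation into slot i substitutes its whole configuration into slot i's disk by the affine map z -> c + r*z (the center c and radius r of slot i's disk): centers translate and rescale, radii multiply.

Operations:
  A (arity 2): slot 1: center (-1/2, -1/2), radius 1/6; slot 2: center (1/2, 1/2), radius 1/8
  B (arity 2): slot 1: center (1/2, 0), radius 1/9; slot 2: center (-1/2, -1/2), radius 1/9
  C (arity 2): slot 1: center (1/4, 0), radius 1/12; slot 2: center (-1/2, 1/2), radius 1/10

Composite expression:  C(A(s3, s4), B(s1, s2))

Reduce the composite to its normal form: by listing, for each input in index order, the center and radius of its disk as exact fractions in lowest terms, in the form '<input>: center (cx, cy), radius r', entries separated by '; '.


s1: center (-9/20, 1/2), radius 1/90; s2: center (-11/20, 9/20), radius 1/90; s3: center (5/24, -1/24), radius 1/72; s4: center (7/24, 1/24), radius 1/96

Only the slot chain above each s matters under C; compose those maps.
for s3, the 2-step affine chain lands on center (5/24, -1/24), radius 1/72
for s4, the 2-step affine chain lands on center (7/24, 1/24), radius 1/96
for s1, the 2-step affine chain lands on center (-9/20, 1/2), radius 1/90
for s2, the 2-step affine chain lands on center (-11/20, 9/20), radius 1/90


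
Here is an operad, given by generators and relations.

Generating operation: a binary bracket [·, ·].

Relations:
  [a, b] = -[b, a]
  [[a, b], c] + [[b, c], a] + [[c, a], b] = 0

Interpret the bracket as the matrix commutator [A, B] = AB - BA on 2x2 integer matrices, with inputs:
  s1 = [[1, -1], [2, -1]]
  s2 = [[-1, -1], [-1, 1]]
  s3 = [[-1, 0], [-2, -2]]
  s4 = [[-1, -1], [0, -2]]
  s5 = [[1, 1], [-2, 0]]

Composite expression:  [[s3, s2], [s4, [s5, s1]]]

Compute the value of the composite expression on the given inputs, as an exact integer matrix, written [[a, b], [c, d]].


[s3, s2] = [[-2, -1], [5, 2]]
[s5, s1] = [[0, -3], [-6, 0]]
[s4, [s5, s1]] = [[6, -3], [6, -6]]
[[s3, s2], [s4, [s5, s1]]] = [[9, 24], [84, -9]]

[[9, 24], [84, -9]]


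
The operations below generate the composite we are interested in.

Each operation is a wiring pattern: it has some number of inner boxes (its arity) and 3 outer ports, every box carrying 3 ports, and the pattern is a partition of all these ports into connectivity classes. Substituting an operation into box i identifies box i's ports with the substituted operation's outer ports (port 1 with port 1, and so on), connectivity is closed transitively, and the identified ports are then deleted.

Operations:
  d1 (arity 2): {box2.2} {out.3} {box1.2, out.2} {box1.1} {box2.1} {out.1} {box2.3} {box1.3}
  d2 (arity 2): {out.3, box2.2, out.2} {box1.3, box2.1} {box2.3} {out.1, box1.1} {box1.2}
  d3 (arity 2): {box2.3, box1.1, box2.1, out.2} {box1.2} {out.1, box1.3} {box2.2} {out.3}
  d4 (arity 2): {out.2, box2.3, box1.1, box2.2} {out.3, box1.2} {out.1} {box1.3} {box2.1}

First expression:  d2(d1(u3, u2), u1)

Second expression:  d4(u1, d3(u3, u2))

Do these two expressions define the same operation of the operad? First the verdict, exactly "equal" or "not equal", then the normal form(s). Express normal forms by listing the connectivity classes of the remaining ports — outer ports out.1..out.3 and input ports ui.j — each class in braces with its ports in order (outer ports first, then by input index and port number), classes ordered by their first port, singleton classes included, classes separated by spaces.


not equal; the first gives {out.1} {out.2, out.3, u1.2} {u1.1} {u1.3} {u2.1} {u2.2} {u2.3} {u3.1} {u3.2} {u3.3} and the second {out.1} {out.2, u1.1, u2.1, u2.3, u3.1} {out.3, u1.2} {u1.3} {u2.2} {u3.2} {u3.3}


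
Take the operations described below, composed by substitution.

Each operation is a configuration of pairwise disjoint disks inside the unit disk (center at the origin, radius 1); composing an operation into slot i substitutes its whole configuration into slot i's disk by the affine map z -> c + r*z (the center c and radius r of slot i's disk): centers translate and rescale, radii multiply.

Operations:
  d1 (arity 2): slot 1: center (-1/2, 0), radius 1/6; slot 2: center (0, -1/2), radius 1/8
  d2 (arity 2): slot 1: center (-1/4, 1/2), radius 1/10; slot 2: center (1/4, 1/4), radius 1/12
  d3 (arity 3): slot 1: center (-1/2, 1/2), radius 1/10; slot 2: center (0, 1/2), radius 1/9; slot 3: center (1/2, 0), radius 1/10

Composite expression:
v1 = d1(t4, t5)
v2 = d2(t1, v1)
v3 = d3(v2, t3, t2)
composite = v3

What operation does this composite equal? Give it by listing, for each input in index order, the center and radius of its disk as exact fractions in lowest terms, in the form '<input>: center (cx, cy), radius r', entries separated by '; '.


t1: center (-21/40, 11/20), radius 1/100; t2: center (1/2, 0), radius 1/10; t3: center (0, 1/2), radius 1/9; t4: center (-23/48, 21/40), radius 1/720; t5: center (-19/40, 25/48), radius 1/960

Only the slot chain above each t matters under d3; compose those maps.
input t1: applying the 2 nested substitutions gives center (-21/40, 11/20), radius 1/100
input t4: applying the 3 nested substitutions gives center (-23/48, 21/40), radius 1/720
input t5: applying the 3 nested substitutions gives center (-19/40, 25/48), radius 1/960
input t3: applying the 1 nested substitution gives center (0, 1/2), radius 1/9
input t2: applying the 1 nested substitution gives center (1/2, 0), radius 1/10


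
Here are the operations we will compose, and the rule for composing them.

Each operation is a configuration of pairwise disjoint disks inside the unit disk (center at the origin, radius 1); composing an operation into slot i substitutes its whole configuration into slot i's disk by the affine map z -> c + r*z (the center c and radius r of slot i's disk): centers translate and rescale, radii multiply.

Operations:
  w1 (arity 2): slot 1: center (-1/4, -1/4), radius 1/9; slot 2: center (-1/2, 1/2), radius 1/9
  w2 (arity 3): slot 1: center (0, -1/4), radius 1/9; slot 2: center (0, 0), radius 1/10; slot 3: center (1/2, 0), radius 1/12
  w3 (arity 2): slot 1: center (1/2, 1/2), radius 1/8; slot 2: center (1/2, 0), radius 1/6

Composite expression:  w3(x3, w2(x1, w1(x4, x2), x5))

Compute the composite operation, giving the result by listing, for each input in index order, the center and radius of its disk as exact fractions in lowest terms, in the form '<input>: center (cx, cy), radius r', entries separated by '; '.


x1: center (1/2, -1/24), radius 1/54; x2: center (59/120, 1/120), radius 1/540; x3: center (1/2, 1/2), radius 1/8; x4: center (119/240, -1/240), radius 1/540; x5: center (7/12, 0), radius 1/72

Only the slot chain above each x matters under w3; compose those maps.
x3 passes through 1 substitution, ending at center (1/2, 1/2), radius 1/8
x1 passes through 2 substitutions, ending at center (1/2, -1/24), radius 1/54
x4 passes through 3 substitutions, ending at center (119/240, -1/240), radius 1/540
x2 passes through 3 substitutions, ending at center (59/120, 1/120), radius 1/540
x5 passes through 2 substitutions, ending at center (7/12, 0), radius 1/72


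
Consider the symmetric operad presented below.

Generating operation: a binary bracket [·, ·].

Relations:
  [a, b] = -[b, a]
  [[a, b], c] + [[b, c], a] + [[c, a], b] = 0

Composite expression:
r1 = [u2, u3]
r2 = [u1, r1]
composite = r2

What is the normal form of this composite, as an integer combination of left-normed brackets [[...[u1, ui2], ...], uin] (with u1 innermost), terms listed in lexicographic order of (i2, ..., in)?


[[u1, u2], u3] - [[u1, u3], u2]

In the tensor algebra, words opening u1 carry the u1-anchored form.
Composite bracket: [u1, [u2, u3]]
The bracket unfolds into 4 signed words via [a, b] = ab - ba (2^2 = 4).
The u1-initial words carry the normal form:
  word u1u2u3 has sign +1, contributing +[[u1, u2], u3]
  word u1u3u2 has sign -1, contributing -[[u1, u3], u2]


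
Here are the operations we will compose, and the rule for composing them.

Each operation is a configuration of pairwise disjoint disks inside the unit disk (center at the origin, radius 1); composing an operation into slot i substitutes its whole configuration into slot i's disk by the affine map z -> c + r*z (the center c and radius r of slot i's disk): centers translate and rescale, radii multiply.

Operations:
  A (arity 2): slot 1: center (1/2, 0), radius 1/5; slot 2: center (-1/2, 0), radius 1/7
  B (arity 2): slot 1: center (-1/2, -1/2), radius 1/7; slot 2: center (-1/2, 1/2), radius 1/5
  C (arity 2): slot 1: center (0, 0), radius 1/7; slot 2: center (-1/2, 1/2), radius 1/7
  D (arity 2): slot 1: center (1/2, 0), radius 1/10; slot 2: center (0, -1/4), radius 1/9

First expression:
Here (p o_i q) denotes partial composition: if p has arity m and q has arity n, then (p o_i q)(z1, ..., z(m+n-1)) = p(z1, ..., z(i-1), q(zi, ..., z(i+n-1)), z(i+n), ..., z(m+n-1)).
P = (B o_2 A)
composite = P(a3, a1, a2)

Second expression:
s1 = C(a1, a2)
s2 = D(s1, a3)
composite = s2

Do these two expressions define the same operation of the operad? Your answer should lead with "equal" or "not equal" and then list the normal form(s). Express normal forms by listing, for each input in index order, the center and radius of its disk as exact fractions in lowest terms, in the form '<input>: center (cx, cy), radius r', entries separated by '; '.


not equal — first a1: center (-2/5, 1/2), radius 1/25; a2: center (-3/5, 1/2), radius 1/35; a3: center (-1/2, -1/2), radius 1/7, second a1: center (1/2, 0), radius 1/70; a2: center (9/20, 1/20), radius 1/70; a3: center (0, -1/4), radius 1/9

The first composite normalizes to a1: center (-2/5, 1/2), radius 1/25; a2: center (-3/5, 1/2), radius 1/35; a3: center (-1/2, -1/2), radius 1/7
The second composite normalizes to a1: center (1/2, 0), radius 1/70; a2: center (9/20, 1/20), radius 1/70; a3: center (0, -1/4), radius 1/9
The forms do not match — not equal.


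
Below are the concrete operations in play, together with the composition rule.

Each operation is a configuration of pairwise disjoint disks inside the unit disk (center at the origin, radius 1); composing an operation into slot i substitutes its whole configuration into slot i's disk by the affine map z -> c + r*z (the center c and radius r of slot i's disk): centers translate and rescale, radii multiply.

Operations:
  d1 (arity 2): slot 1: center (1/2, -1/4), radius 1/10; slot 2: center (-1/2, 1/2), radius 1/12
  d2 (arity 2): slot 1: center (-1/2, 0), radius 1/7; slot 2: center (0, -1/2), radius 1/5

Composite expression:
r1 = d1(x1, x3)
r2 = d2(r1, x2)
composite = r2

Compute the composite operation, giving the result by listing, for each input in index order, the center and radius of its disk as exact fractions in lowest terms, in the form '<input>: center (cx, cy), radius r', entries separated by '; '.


x1: center (-3/7, -1/28), radius 1/70; x2: center (0, -1/2), radius 1/5; x3: center (-4/7, 1/14), radius 1/84

Affine substitution under d2: radii multiply and x-centers shift.
x1: after 2 affine steps, its disk has center (-3/7, -1/28), radius 1/70
x3: after 2 affine steps, its disk has center (-4/7, 1/14), radius 1/84
x2: after 1 affine step, its disk has center (0, -1/2), radius 1/5


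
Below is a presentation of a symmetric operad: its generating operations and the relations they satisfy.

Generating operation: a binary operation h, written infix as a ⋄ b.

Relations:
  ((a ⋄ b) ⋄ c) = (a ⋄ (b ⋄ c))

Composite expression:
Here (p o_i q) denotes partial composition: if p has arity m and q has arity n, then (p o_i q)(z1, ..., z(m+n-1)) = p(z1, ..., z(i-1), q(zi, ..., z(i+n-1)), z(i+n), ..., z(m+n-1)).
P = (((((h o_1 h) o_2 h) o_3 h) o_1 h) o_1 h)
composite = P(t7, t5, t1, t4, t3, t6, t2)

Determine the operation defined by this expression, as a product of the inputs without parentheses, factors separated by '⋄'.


Associativity of h dissolves the nesting; only the t-input order survives.
(t7 ⋄ t5) unparenthesizes to t7 ⋄ t5
((t7 ⋄ t5) ⋄ t1) unparenthesizes to t7 ⋄ t5 ⋄ t1
(t3 ⋄ t6) unparenthesizes to t3 ⋄ t6
(t4 ⋄ (t3 ⋄ t6)) unparenthesizes to t4 ⋄ t3 ⋄ t6
(((t7 ⋄ t5) ⋄ t1) ⋄ (t4 ⋄ (t3 ⋄ t6))) unparenthesizes to t7 ⋄ t5 ⋄ t1 ⋄ t4 ⋄ t3 ⋄ t6
((((t7 ⋄ t5) ⋄ t1) ⋄ (t4 ⋄ (t3 ⋄ t6))) ⋄ t2) unparenthesizes to t7 ⋄ t5 ⋄ t1 ⋄ t4 ⋄ t3 ⋄ t6 ⋄ t2

t7 ⋄ t5 ⋄ t1 ⋄ t4 ⋄ t3 ⋄ t6 ⋄ t2


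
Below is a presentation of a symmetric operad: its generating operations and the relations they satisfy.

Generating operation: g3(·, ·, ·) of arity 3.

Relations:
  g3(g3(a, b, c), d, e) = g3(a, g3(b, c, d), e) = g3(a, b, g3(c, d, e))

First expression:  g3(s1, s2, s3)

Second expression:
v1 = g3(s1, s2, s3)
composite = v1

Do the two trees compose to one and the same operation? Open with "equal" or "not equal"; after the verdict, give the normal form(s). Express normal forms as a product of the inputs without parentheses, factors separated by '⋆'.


equal — both sides give s1 ⋆ s2 ⋆ s3

Normal form of the first expression: s1 ⋆ s2 ⋆ s3
Normal form of the second expression: s1 ⋆ s2 ⋆ s3
One common form — equal.


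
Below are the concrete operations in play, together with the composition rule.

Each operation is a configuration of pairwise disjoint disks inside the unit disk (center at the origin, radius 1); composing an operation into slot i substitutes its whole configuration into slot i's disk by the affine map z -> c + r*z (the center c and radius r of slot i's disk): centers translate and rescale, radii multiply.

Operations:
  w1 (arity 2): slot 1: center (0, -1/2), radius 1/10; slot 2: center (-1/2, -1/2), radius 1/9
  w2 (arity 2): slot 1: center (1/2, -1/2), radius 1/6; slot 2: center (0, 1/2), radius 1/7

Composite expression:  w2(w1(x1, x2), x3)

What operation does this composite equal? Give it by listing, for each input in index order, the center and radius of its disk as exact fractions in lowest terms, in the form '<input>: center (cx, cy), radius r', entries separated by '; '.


x1: center (1/2, -7/12), radius 1/60; x2: center (5/12, -7/12), radius 1/54; x3: center (0, 1/2), radius 1/7

Each x-disk chains the slot maps above it in w2; radii multiply.
x1: after 2 affine steps, its disk has center (1/2, -7/12), radius 1/60
x2: after 2 affine steps, its disk has center (5/12, -7/12), radius 1/54
x3: after 1 affine step, its disk has center (0, 1/2), radius 1/7


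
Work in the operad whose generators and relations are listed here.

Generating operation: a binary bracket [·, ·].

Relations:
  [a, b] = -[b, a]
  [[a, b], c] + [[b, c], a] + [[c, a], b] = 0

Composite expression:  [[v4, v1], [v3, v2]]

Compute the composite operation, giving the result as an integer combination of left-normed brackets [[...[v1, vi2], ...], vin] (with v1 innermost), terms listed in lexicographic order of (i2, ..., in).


A multilinear Lie element is pinned by v1-initial words (v1 innermost).
Composite bracket: [[v4, v1], [v3, v2]]
Under [a, b] = ab - ba we get 8 signed associative words (2^3 = 8).
Coefficients come from the v1-initial words:
  the word v1v4v2v3 carries sign +1 and contributes +[[[v1, v4], v2], v3]
  the word v1v4v3v2 carries sign -1 and contributes -[[[v1, v4], v3], v2]

[[[v1, v4], v2], v3] - [[[v1, v4], v3], v2]


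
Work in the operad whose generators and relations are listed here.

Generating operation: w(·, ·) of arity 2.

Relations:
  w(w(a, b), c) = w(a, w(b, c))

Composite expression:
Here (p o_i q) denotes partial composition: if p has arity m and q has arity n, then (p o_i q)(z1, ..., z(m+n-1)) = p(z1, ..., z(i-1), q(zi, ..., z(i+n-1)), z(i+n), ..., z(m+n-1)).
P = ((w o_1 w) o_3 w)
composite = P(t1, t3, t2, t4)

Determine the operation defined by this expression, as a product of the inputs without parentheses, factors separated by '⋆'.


Every regrouping of w is equal, so read the t-inputs in written order.
w(t1, t3) reduces to t1 ⋆ t3
w(t2, t4) reduces to t2 ⋆ t4
w(w(t1, t3), w(t2, t4)) reduces to t1 ⋆ t3 ⋆ t2 ⋆ t4

t1 ⋆ t3 ⋆ t2 ⋆ t4


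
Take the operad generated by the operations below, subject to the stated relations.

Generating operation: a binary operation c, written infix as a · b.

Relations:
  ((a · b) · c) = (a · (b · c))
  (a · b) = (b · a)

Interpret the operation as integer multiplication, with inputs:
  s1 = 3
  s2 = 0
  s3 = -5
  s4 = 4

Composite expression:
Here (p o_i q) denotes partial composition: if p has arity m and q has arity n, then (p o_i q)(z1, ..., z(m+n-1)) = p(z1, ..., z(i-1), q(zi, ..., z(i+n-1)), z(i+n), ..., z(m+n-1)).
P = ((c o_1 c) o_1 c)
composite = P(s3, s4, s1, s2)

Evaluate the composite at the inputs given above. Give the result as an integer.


0

(s3 · s4) = -20
((s3 · s4) · s1) = -60
(((s3 · s4) · s1) · s2) = 0


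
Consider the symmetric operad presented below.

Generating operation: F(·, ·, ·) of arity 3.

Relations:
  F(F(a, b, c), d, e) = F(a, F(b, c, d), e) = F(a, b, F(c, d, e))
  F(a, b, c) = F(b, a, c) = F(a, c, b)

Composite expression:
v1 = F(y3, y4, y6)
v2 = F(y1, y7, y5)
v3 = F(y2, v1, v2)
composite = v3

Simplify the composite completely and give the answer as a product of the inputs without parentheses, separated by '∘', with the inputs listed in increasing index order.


y1 ∘ y2 ∘ y3 ∘ y4 ∘ y5 ∘ y6 ∘ y7


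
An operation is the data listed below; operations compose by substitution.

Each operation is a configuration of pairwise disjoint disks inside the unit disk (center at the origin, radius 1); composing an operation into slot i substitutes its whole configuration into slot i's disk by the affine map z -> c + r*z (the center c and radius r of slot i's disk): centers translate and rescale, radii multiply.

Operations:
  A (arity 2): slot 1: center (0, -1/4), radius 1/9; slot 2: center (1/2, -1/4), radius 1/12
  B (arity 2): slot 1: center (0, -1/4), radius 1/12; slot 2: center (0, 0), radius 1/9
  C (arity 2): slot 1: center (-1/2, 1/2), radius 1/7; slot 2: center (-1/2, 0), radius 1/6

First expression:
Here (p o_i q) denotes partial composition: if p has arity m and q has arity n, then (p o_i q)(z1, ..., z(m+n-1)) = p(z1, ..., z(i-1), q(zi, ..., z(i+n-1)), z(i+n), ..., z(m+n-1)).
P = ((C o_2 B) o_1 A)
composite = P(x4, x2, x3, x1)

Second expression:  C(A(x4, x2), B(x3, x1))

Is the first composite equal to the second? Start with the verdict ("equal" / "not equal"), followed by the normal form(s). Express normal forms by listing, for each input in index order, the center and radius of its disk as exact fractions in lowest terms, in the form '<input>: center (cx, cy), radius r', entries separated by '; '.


equal; the common form is x1: center (-1/2, 0), radius 1/54; x2: center (-3/7, 13/28), radius 1/84; x3: center (-1/2, -1/24), radius 1/72; x4: center (-1/2, 13/28), radius 1/63

The first composite normalizes to x1: center (-1/2, 0), radius 1/54; x2: center (-3/7, 13/28), radius 1/84; x3: center (-1/2, -1/24), radius 1/72; x4: center (-1/2, 13/28), radius 1/63
The second composite normalizes to x1: center (-1/2, 0), radius 1/54; x2: center (-3/7, 13/28), radius 1/84; x3: center (-1/2, -1/24), radius 1/72; x4: center (-1/2, 13/28), radius 1/63
Both agree, so they are equal.


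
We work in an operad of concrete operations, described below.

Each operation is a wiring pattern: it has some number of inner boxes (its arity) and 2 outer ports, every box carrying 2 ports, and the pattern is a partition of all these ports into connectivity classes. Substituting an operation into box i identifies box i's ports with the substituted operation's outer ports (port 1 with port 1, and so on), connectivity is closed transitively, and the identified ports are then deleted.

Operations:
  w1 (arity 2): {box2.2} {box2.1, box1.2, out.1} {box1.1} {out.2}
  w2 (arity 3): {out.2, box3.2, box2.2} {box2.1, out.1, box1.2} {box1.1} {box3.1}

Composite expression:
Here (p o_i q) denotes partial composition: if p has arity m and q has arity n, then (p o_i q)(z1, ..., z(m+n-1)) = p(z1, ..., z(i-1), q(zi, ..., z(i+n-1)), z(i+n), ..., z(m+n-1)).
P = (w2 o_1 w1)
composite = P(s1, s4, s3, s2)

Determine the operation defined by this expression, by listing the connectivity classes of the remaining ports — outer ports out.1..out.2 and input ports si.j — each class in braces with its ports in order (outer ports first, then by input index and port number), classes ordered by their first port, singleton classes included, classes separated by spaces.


{out.1, s3.1} {out.2, s2.2, s3.2} {s1.1} {s1.2, s4.1} {s2.1} {s4.2}

After gluing at w2, chains via deleted ports link the s-ports.
through w1, on inputs (s1, s4): {out.1, s1.2, s4.1} {out.2} {s1.1} {s4.2} (out.j = stage outer ports)
through w2, on inputs (s1, s4, s3, s2): {out.1, s3.1} {out.2, s2.2, s3.2} {s1.1} {s1.2, s4.1} {s2.1} {s4.2} (out.j = stage outer ports)


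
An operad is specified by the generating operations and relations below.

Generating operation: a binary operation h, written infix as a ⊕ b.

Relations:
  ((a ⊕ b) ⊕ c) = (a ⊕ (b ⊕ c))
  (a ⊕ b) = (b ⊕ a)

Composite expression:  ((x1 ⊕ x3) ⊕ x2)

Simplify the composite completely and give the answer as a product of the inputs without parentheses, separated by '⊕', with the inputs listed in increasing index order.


x1 ⊕ x2 ⊕ x3

Key point: h commutes, so take the x-inputs in any fixed order.
(x1 ⊕ x3) unparenthesizes to x1 ⊕ x3
((x1 ⊕ x3) ⊕ x2) unparenthesizes to x1 ⊕ x3 ⊕ x2
the factors in increasing index order: x1 ⊕ x2 ⊕ x3


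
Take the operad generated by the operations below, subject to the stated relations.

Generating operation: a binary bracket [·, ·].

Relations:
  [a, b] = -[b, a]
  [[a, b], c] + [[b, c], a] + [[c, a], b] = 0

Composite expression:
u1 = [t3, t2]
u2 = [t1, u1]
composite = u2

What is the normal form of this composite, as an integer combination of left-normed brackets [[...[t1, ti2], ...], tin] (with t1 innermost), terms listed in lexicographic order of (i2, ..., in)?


-[[t1, t2], t3] + [[t1, t3], t2]

Left-normed coefficients sit on the t1-initial expansion words.
Composite bracket: [t1, [t3, t2]]
Under [a, b] = ab - ba we get 4 signed associative words (2^2 = 4).
Only words starting with t1 matter:
  t1t2t3 (sign -1) contributes -[[t1, t2], t3]
  t1t3t2 (sign +1) contributes +[[t1, t3], t2]


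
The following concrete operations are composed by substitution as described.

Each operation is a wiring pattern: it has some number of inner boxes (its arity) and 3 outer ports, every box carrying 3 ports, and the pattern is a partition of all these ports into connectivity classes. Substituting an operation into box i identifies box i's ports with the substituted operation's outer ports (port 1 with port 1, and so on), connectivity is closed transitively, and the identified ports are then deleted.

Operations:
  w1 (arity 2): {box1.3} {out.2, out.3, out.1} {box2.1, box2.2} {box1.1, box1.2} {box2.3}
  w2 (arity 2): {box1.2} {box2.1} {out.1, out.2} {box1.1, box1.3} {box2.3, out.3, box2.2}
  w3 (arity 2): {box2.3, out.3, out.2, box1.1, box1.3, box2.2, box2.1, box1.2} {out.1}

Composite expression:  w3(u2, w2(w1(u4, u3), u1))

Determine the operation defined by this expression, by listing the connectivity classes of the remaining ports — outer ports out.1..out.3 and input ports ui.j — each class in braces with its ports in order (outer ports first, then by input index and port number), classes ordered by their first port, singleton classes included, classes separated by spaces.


{out.1} {out.2, out.3, u1.2, u1.3, u2.1, u2.2, u2.3} {u1.1} {u3.1, u3.2} {u3.3} {u4.1, u4.2} {u4.3}

Reachability decides: close wires over w3-identified ports.
composing w1 on (u4, u3), with out.j its own outer ports: {out.1, out.2, out.3} {u3.1, u3.2} {u3.3} {u4.1, u4.2} {u4.3}
composing w2 on (u4, u3, u1), with out.j its own outer ports: {out.1, out.2} {out.3, u1.2, u1.3} {u1.1} {u3.1, u3.2} {u3.3} {u4.1, u4.2} {u4.3}
composing w3 on (u2, u4, u3, u1), with out.j its own outer ports: {out.1} {out.2, out.3, u1.2, u1.3, u2.1, u2.2, u2.3} {u1.1} {u3.1, u3.2} {u3.3} {u4.1, u4.2} {u4.3}


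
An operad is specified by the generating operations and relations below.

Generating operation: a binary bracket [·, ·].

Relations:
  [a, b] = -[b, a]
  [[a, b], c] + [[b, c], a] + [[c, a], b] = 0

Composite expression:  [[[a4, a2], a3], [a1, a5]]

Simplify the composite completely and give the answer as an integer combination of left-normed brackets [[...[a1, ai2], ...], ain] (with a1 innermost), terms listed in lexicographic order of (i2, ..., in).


In the tensor algebra, words opening a1 carry the a1-anchored form.
Composite bracket: [[[a4, a2], a3], [a1, a5]]
The bracket unfolds into 16 signed words via [a, b] = ab - ba (2^4 = 16).
Collect the words opening with a1:
  from a1a5a2a4a3, sign +1: term +[[[[a1, a5], a2], a4], a3]
  from a1a5a3a2a4, sign -1: term -[[[[a1, a5], a3], a2], a4]
  from a1a5a3a4a2, sign +1: term +[[[[a1, a5], a3], a4], a2]
  from a1a5a4a2a3, sign -1: term -[[[[a1, a5], a4], a2], a3]

[[[[a1, a5], a2], a4], a3] - [[[[a1, a5], a3], a2], a4] + [[[[a1, a5], a3], a4], a2] - [[[[a1, a5], a4], a2], a3]


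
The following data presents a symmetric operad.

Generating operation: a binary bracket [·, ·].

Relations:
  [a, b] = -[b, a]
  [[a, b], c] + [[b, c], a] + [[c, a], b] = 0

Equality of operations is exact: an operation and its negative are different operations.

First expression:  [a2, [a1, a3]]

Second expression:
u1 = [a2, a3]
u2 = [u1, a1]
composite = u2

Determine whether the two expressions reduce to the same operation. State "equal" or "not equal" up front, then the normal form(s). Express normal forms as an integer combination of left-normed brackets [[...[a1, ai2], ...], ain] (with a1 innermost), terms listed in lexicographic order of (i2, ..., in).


not equal; the first gives -[[a1, a3], a2] and the second -[[a1, a2], a3] + [[a1, a3], a2]


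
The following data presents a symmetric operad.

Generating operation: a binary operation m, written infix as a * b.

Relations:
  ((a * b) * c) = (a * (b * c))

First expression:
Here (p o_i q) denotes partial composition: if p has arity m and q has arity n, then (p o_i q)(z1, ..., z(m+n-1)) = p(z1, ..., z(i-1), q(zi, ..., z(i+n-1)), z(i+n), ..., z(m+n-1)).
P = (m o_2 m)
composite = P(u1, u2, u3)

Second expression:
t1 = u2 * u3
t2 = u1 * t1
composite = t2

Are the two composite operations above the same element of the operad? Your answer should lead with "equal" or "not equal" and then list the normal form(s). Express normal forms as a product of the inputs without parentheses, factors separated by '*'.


The first composite normalizes to u1 * u2 * u3
The second composite normalizes to u1 * u2 * u3
The forms coincide; equal.

equal: each reduces to u1 * u2 * u3


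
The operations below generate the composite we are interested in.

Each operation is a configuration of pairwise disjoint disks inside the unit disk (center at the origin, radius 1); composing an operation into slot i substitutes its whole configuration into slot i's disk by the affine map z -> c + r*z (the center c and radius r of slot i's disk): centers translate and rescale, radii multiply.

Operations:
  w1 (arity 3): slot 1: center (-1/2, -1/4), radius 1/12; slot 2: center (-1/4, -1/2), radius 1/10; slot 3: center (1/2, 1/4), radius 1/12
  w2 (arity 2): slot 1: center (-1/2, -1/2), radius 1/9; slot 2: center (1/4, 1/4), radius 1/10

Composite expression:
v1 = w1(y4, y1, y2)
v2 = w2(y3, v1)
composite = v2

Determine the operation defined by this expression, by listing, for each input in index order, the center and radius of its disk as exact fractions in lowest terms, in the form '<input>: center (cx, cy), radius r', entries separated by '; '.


y1: center (9/40, 1/5), radius 1/100; y2: center (3/10, 11/40), radius 1/120; y3: center (-1/2, -1/2), radius 1/9; y4: center (1/5, 9/40), radius 1/120

Below w2, radii multiply path by path; the y-disk centers shift.
y3: after 1 affine step, its disk has center (-1/2, -1/2), radius 1/9
y4: after 2 affine steps, its disk has center (1/5, 9/40), radius 1/120
y1: after 2 affine steps, its disk has center (9/40, 1/5), radius 1/100
y2: after 2 affine steps, its disk has center (3/10, 11/40), radius 1/120


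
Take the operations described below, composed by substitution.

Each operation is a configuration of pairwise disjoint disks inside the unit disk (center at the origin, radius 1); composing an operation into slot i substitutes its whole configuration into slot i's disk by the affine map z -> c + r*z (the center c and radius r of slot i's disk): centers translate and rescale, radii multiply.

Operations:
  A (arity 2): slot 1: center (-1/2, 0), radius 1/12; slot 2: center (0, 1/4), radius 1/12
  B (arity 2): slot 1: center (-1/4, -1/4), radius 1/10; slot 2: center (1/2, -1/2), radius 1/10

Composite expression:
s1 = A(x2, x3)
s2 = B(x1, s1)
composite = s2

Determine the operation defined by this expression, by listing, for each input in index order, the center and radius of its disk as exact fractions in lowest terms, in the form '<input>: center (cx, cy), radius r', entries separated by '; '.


x1: center (-1/4, -1/4), radius 1/10; x2: center (9/20, -1/2), radius 1/120; x3: center (1/2, -19/40), radius 1/120

Each x-disk chains the slot maps above it in B; radii multiply.
x1: after 1 affine step, its disk has center (-1/4, -1/4), radius 1/10
x2: after 2 affine steps, its disk has center (9/20, -1/2), radius 1/120
x3: after 2 affine steps, its disk has center (1/2, -19/40), radius 1/120


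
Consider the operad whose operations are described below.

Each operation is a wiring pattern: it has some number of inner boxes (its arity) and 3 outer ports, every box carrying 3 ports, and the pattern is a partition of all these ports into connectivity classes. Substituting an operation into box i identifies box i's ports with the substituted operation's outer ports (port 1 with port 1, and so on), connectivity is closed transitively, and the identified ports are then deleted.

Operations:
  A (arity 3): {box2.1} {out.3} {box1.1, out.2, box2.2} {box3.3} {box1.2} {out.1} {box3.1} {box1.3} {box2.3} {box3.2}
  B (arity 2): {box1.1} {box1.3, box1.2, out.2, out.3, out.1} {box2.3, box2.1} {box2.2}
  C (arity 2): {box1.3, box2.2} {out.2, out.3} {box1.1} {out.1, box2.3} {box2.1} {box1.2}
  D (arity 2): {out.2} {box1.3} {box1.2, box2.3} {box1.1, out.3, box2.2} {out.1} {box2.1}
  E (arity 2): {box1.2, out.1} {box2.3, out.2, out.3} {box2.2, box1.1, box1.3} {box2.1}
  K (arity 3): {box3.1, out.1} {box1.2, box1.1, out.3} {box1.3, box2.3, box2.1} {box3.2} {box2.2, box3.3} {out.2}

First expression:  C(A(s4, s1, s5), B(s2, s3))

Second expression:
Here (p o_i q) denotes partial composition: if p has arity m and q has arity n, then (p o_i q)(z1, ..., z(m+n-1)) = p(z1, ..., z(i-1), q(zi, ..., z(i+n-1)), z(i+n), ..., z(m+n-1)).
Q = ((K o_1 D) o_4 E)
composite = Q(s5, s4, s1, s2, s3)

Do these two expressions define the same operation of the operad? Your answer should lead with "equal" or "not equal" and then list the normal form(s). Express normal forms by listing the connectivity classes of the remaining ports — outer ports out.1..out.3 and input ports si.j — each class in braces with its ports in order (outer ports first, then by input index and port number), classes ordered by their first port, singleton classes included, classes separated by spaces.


not equal; first: {out.1, s2.2, s2.3} {out.2, out.3} {s1.1} {s1.2, s4.1} {s1.3} {s2.1} {s3.1, s3.3} {s3.2} {s4.2} {s4.3} {s5.1} {s5.2} {s5.3}; second: {out.1, s2.2} {out.2} {out.3} {s1.1, s1.3, s4.2, s5.1} {s1.2, s3.3} {s2.1, s2.3, s3.2} {s3.1} {s4.1} {s4.3, s5.2} {s5.3}

The first expression, normalized: {out.1, s2.2, s2.3} {out.2, out.3} {s1.1} {s1.2, s4.1} {s1.3} {s2.1} {s3.1, s3.3} {s3.2} {s4.2} {s4.3} {s5.1} {s5.2} {s5.3}
The second expression, normalized: {out.1, s2.2} {out.2} {out.3} {s1.1, s1.3, s4.2, s5.1} {s1.2, s3.3} {s2.1, s2.3, s3.2} {s3.1} {s4.1} {s4.3, s5.2} {s5.3}
Different reductions; not equal.


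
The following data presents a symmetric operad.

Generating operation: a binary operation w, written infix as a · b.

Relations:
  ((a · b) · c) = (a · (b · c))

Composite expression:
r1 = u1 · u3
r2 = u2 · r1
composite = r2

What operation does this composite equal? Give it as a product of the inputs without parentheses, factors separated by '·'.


u2 · u1 · u3


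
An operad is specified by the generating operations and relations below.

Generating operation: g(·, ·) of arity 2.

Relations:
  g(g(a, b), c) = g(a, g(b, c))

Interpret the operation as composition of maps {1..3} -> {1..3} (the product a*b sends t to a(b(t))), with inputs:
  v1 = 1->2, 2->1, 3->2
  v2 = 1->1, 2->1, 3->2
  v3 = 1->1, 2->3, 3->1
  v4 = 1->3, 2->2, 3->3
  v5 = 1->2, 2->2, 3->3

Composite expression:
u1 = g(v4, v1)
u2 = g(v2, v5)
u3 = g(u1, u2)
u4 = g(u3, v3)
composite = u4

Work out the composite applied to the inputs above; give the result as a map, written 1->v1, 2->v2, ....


g(v4, v1) = 1->2, 2->3, 3->2
g(v2, v5) = 1->1, 2->1, 3->2
g(g(v4, v1), g(v2, v5)) = 1->2, 2->2, 3->3
g(g(g(v4, v1), g(v2, v5)), v3) = 1->2, 2->3, 3->2

1->2, 2->3, 3->2


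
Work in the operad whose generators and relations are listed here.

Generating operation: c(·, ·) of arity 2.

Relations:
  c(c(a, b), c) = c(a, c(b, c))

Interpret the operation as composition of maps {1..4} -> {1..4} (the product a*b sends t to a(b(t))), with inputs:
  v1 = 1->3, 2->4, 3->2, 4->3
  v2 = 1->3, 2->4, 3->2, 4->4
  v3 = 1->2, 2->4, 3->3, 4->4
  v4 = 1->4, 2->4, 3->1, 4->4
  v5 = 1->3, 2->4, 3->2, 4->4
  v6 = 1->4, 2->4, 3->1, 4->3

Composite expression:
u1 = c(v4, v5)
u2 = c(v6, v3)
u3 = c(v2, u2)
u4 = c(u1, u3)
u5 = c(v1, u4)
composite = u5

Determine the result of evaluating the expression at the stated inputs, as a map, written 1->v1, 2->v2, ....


1->3, 2->3, 3->3, 4->3

c(v4, v5) = 1->1, 2->4, 3->4, 4->4
c(v6, v3) = 1->4, 2->3, 3->1, 4->3
c(v2, c(v6, v3)) = 1->4, 2->2, 3->3, 4->2
c(c(v4, v5), c(v2, c(v6, v3))) = 1->4, 2->4, 3->4, 4->4
c(v1, c(c(v4, v5), c(v2, c(v6, v3)))) = 1->3, 2->3, 3->3, 4->3


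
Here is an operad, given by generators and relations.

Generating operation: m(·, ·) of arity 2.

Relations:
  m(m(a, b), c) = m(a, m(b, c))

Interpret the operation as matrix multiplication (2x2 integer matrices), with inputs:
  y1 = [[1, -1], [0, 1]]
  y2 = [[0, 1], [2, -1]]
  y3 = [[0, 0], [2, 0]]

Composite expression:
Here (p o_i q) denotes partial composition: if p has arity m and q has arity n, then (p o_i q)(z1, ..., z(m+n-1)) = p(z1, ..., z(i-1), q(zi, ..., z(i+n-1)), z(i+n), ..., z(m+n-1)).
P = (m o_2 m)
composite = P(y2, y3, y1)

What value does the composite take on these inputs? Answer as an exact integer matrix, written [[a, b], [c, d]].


[[2, -2], [-2, 2]]

m(y3, y1) = [[0, 0], [2, -2]]
m(y2, m(y3, y1)) = [[2, -2], [-2, 2]]


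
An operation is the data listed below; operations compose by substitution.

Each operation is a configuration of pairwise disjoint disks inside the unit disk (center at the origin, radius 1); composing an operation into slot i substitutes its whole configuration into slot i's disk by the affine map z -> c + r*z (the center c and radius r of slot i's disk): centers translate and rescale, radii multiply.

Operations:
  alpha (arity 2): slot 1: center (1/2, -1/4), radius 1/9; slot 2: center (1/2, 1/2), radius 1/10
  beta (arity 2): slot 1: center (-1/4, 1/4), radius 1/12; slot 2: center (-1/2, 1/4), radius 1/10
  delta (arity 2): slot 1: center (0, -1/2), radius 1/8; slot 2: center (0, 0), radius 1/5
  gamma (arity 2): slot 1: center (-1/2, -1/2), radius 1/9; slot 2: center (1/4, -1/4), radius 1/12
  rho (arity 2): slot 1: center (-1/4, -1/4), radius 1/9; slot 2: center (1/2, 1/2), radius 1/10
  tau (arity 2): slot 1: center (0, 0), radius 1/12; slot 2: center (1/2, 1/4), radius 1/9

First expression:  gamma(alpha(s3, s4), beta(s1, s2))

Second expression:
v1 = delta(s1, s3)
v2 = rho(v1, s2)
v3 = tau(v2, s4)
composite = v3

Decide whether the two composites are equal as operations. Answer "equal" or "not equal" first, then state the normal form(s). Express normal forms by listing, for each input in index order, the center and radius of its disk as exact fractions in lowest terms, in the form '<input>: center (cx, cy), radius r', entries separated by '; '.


not equal; the first gives s1: center (11/48, -11/48), radius 1/144; s2: center (5/24, -11/48), radius 1/120; s3: center (-4/9, -19/36), radius 1/81; s4: center (-4/9, -4/9), radius 1/90 and the second s1: center (-1/48, -11/432), radius 1/864; s2: center (1/24, 1/24), radius 1/120; s3: center (-1/48, -1/48), radius 1/540; s4: center (1/2, 1/4), radius 1/9

The first expression reduces to s1: center (11/48, -11/48), radius 1/144; s2: center (5/24, -11/48), radius 1/120; s3: center (-4/9, -19/36), radius 1/81; s4: center (-4/9, -4/9), radius 1/90
The second expression reduces to s1: center (-1/48, -11/432), radius 1/864; s2: center (1/24, 1/24), radius 1/120; s3: center (-1/48, -1/48), radius 1/540; s4: center (1/2, 1/4), radius 1/9
No match — not equal.


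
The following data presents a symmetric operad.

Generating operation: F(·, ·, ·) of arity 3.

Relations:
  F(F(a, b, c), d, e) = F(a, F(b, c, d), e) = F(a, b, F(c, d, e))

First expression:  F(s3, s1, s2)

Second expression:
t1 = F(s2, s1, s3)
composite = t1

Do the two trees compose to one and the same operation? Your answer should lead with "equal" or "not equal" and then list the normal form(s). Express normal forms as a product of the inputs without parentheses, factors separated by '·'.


not equal; first: s3 · s1 · s2; second: s2 · s1 · s3

Reducing the first expression gives s3 · s1 · s2
Reducing the second expression gives s2 · s1 · s3
Different reductions; not equal.
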